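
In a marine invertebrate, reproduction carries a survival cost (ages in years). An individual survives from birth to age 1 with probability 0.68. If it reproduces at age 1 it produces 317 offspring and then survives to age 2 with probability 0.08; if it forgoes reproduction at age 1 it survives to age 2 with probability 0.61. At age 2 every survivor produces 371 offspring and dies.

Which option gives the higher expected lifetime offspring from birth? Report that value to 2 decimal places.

breed at age 1: R₀ = 0.68 × (317 + 0.08 × 371) = 0.68 × 346.6800 = 235.7424
delay to age 2: R₀ = 0.68 × (0.61 × 371) = 0.68 × 226.3100 = 153.8908
Higher: breed at age 1 (235.7424).

235.74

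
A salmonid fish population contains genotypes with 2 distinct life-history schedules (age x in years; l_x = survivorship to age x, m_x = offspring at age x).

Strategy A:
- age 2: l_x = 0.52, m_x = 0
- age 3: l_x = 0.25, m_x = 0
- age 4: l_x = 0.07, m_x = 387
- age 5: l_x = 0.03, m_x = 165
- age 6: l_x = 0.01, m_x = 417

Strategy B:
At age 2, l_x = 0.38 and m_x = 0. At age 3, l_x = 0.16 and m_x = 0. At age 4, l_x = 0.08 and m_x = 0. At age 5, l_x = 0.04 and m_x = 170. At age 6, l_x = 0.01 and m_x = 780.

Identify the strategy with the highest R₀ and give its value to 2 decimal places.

Strategy A: R₀ = 0.52×0 + 0.25×0 + 0.07×387 + 0.03×165 + 0.01×417 = 36.2100
Strategy B: R₀ = 0.38×0 + 0.16×0 + 0.08×0 + 0.04×170 + 0.01×780 = 14.6000
Highest R₀: strategy A with 36.2100.

36.21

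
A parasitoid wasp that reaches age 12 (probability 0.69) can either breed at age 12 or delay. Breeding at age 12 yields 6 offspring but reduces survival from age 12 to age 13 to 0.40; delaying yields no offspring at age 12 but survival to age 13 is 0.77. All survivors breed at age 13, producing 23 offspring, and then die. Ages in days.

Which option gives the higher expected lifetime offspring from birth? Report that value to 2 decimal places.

breed at age 12: R₀ = 0.69 × (6 + 0.40 × 23) = 0.69 × 15.2000 = 10.4880
delay to age 13: R₀ = 0.69 × (0.77 × 23) = 0.69 × 17.7100 = 12.2199
Higher: delay to age 13 (12.2199).

12.22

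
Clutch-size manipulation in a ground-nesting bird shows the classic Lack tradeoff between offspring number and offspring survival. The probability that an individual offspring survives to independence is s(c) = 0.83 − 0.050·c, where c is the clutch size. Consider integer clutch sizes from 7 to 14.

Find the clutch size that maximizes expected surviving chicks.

Expected surviving chicks = c × s(c):
  c=7: 7 × 0.480 = 3.360
  c=8: 8 × 0.430 = 3.440
  c=9: 9 × 0.380 = 3.420
  c=10: 10 × 0.330 = 3.300
  c=11: 11 × 0.280 = 3.080
  c=12: 12 × 0.230 = 2.760
  c=13: 13 × 0.180 = 2.340
  c=14: 14 × 0.130 = 1.820
Maximum at c = 8 (3.440 surviving chicks).

8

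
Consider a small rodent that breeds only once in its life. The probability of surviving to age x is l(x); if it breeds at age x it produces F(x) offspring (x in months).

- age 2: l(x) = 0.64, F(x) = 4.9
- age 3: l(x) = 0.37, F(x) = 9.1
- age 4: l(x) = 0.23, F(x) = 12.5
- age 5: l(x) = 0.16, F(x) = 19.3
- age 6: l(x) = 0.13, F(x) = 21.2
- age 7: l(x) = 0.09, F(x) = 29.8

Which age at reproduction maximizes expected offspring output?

3

Expected offspring if breeding at age x = l(x) × F(x):
  age 2: 0.64 × 4.9 = 3.136
  age 3: 0.37 × 9.1 = 3.367
  age 4: 0.23 × 12.5 = 2.875
  age 5: 0.16 × 19.3 = 3.088
  age 6: 0.13 × 21.2 = 2.756
  age 7: 0.09 × 29.8 = 2.682
Maximum at age 3 (3.367).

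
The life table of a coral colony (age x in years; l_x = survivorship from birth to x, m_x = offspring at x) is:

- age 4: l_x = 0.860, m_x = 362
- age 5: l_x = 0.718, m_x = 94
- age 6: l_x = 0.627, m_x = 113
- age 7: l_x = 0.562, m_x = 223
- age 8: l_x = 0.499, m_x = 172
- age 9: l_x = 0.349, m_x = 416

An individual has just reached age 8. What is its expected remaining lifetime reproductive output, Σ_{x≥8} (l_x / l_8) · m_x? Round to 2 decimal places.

462.95

l_8 = 0.499. Conditional survival from age 8 to x is l_x / l_8.
  x=8: (0.499/0.499) × 172 = 172.0000
  x=9: (0.349/0.499) × 416 = 290.9499
Sum = 172.0000 + 290.9499 = 462.9499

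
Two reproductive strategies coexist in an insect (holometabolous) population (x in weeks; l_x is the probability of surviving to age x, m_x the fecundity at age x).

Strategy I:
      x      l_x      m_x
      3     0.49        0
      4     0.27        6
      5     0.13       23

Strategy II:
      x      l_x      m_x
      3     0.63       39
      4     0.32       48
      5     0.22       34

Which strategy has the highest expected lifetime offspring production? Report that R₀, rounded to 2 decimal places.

47.41

Strategy I: R₀ = 0.49×0 + 0.27×6 + 0.13×23 = 4.6100
Strategy II: R₀ = 0.63×39 + 0.32×48 + 0.22×34 = 47.4100
Highest R₀: strategy II with 47.4100.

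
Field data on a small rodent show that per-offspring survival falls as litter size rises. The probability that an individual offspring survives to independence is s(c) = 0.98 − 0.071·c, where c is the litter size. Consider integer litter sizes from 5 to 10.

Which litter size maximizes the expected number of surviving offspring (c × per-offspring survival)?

7

Expected surviving offspring = c × s(c):
  c=5: 5 × 0.625 = 3.125
  c=6: 6 × 0.554 = 3.324
  c=7: 7 × 0.483 = 3.381
  c=8: 8 × 0.412 = 3.296
  c=9: 9 × 0.341 = 3.069
  c=10: 10 × 0.270 = 2.700
Maximum at c = 7 (3.381 surviving offspring).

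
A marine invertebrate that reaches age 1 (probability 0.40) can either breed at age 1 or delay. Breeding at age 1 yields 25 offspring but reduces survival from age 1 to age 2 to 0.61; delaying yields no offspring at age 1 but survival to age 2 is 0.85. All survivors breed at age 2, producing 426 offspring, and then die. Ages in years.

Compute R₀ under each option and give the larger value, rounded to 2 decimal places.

breed at age 1: R₀ = 0.40 × (25 + 0.61 × 426) = 0.40 × 284.8600 = 113.9440
delay to age 2: R₀ = 0.40 × (0.85 × 426) = 0.40 × 362.1000 = 144.8400
Higher: delay to age 2 (144.8400).

144.84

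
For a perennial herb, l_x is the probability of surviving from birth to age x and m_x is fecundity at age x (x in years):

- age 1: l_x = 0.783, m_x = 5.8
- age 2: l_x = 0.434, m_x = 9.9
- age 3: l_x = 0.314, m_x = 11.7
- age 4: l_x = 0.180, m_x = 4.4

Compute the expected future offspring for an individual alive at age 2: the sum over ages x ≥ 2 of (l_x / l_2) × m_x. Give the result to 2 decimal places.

l_2 = 0.434. Conditional survival from age 2 to x is l_x / l_2.
  x=2: (0.434/0.434) × 9.9 = 9.9000
  x=3: (0.314/0.434) × 11.7 = 8.4650
  x=4: (0.180/0.434) × 4.4 = 1.8249
Sum = 9.9000 + 8.4650 + 1.8249 = 20.1899

20.19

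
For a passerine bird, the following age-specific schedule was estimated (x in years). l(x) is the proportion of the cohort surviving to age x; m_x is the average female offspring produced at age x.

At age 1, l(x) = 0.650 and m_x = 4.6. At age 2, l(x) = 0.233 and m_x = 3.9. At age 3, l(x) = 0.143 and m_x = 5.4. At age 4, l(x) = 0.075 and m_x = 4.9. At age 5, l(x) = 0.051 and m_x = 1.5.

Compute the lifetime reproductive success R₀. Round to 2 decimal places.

5.11

R₀ = Σ l(x) m_x:
  age 1: 0.650 × 4.6 = 2.9900
  age 2: 0.233 × 3.9 = 0.9087
  age 3: 0.143 × 5.4 = 0.7722
  age 4: 0.075 × 4.9 = 0.3675
  age 5: 0.051 × 1.5 = 0.0765
R₀ = 2.9900 + 0.9087 + 0.7722 + 0.3675 + 0.0765 = 5.1149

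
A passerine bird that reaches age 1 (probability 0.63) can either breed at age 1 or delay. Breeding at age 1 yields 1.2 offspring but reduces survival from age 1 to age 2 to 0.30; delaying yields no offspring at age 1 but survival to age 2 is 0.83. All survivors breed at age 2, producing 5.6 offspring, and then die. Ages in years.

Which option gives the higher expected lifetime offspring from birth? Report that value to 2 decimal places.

2.93

breed at age 1: R₀ = 0.63 × (1.2 + 0.30 × 5.6) = 0.63 × 2.8800 = 1.8144
delay to age 2: R₀ = 0.63 × (0.83 × 5.6) = 0.63 × 4.6480 = 2.9282
Higher: delay to age 2 (2.9282).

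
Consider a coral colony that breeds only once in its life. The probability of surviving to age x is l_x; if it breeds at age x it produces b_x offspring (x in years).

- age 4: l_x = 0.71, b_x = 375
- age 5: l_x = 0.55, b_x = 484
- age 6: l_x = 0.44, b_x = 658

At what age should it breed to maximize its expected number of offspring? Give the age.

6

Expected offspring if breeding at age x = l_x × b_x:
  age 4: 0.71 × 375 = 266.250
  age 5: 0.55 × 484 = 266.200
  age 6: 0.44 × 658 = 289.520
Maximum at age 6 (289.520).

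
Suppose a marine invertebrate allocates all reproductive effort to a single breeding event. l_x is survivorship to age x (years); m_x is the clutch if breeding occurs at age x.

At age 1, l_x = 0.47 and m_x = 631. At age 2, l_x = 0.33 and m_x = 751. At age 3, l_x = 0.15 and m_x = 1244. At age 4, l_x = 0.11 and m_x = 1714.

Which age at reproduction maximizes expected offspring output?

1

Expected offspring if breeding at age x = l_x × m_x:
  age 1: 0.47 × 631 = 296.570
  age 2: 0.33 × 751 = 247.830
  age 3: 0.15 × 1244 = 186.600
  age 4: 0.11 × 1714 = 188.540
Maximum at age 1 (296.570).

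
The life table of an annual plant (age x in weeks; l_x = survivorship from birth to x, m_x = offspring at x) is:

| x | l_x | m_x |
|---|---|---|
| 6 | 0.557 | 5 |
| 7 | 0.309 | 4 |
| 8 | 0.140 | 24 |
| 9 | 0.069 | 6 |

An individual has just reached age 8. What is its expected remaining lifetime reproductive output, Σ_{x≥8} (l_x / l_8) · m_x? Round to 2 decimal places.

l_8 = 0.140. Conditional survival from age 8 to x is l_x / l_8.
  x=8: (0.140/0.140) × 24 = 24.0000
  x=9: (0.069/0.140) × 6 = 2.9571
Sum = 24.0000 + 2.9571 = 26.9571

26.96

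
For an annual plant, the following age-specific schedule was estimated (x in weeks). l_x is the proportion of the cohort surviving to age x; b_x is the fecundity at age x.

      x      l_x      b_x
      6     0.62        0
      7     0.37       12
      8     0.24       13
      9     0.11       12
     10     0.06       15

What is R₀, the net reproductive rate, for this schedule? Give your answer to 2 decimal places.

R₀ = Σ l_x b_x:
  age 6: 0.62 × 0 = 0.0000
  age 7: 0.37 × 12 = 4.4400
  age 8: 0.24 × 13 = 3.1200
  age 9: 0.11 × 12 = 1.3200
  age 10: 0.06 × 15 = 0.9000
R₀ = 0.0000 + 4.4400 + 3.1200 + 1.3200 + 0.9000 = 9.7800

9.78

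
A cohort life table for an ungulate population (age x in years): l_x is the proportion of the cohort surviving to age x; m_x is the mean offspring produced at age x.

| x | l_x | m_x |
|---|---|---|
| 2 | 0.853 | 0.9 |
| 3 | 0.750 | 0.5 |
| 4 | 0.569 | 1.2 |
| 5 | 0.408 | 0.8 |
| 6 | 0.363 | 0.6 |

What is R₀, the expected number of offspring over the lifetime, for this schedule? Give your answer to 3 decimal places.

R₀ = Σ l_x m_x:
  age 2: 0.853 × 0.9 = 0.7677
  age 3: 0.750 × 0.5 = 0.3750
  age 4: 0.569 × 1.2 = 0.6828
  age 5: 0.408 × 0.8 = 0.3264
  age 6: 0.363 × 0.6 = 0.2178
R₀ = 0.7677 + 0.3750 + 0.6828 + 0.3264 + 0.2178 = 2.3697

2.370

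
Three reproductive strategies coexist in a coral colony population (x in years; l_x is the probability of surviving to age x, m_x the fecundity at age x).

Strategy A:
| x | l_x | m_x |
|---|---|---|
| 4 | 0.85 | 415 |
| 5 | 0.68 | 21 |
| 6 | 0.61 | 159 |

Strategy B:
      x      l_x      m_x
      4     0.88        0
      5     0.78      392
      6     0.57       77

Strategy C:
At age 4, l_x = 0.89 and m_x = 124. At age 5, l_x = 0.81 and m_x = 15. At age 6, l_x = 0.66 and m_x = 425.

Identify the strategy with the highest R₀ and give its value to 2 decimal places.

Strategy A: R₀ = 0.85×415 + 0.68×21 + 0.61×159 = 464.0200
Strategy B: R₀ = 0.88×0 + 0.78×392 + 0.57×77 = 349.6500
Strategy C: R₀ = 0.89×124 + 0.81×15 + 0.66×425 = 403.0100
Highest R₀: strategy A with 464.0200.

464.02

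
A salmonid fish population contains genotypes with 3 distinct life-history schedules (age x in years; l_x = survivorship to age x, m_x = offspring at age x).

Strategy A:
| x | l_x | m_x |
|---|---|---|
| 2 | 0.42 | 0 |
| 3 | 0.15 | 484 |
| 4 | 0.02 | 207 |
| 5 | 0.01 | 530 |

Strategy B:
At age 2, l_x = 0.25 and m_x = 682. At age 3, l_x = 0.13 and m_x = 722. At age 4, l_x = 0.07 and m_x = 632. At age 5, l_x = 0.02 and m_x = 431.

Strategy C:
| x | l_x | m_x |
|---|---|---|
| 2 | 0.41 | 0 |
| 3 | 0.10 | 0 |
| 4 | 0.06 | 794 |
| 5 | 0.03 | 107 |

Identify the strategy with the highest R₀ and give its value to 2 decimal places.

317.22

Strategy A: R₀ = 0.42×0 + 0.15×484 + 0.02×207 + 0.01×530 = 82.0400
Strategy B: R₀ = 0.25×682 + 0.13×722 + 0.07×632 + 0.02×431 = 317.2200
Strategy C: R₀ = 0.41×0 + 0.10×0 + 0.06×794 + 0.03×107 = 50.8500
Highest R₀: strategy B with 317.2200.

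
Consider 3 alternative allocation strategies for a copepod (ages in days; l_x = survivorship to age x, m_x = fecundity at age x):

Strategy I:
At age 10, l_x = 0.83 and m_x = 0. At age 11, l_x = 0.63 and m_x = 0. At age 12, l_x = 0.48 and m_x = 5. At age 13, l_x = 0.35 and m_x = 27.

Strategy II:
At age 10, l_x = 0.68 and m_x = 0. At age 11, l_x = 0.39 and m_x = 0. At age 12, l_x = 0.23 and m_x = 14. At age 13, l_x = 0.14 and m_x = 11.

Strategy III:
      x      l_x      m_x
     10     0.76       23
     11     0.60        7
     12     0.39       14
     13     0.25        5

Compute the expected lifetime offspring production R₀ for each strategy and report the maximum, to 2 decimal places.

28.39

Strategy I: R₀ = 0.83×0 + 0.63×0 + 0.48×5 + 0.35×27 = 11.8500
Strategy II: R₀ = 0.68×0 + 0.39×0 + 0.23×14 + 0.14×11 = 4.7600
Strategy III: R₀ = 0.76×23 + 0.60×7 + 0.39×14 + 0.25×5 = 28.3900
Highest R₀: strategy III with 28.3900.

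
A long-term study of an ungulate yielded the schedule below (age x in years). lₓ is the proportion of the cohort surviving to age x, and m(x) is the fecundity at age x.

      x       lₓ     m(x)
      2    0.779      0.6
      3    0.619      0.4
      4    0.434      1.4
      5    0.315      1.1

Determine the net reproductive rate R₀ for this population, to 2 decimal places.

R₀ = Σ lₓ m(x):
  age 2: 0.779 × 0.6 = 0.4674
  age 3: 0.619 × 0.4 = 0.2476
  age 4: 0.434 × 1.4 = 0.6076
  age 5: 0.315 × 1.1 = 0.3465
R₀ = 0.4674 + 0.2476 + 0.6076 + 0.3465 = 1.6691

1.67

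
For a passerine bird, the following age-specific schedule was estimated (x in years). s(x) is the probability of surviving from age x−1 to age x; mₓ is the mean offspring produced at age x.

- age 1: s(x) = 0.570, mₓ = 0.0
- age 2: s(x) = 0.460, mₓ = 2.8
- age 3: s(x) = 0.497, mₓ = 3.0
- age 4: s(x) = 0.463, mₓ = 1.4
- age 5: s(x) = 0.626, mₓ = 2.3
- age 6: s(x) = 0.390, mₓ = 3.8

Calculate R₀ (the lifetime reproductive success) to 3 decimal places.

1.352

Survivorship from birth: l_x = s_1·s_2·…·s_x.
  l_1 = 0.57000
  l_2 = 0.26220
  l_3 = 0.13031
  l_4 = 0.06034
  l_5 = 0.03777
  l_6 = 0.01473
R₀ = Σ l_x mₓ:
  age 1: 0.57000 × 0.0 = 0.0000
  age 2: 0.26220 × 2.8 = 0.7342
  age 3: 0.13031 × 3.0 = 0.3909
  age 4: 0.06034 × 1.4 = 0.0845
  age 5: 0.03777 × 2.3 = 0.0869
  age 6: 0.01473 × 3.8 = 0.0560
R₀ = 0.0000 + 0.7342 + 0.3909 + 0.0845 + 0.0869 + 0.0560 = 1.3524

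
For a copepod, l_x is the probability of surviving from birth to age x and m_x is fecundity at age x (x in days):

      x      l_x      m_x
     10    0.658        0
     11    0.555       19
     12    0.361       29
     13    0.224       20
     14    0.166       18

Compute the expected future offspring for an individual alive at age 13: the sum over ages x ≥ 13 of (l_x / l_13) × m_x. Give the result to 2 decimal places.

l_13 = 0.224. Conditional survival from age 13 to x is l_x / l_13.
  x=13: (0.224/0.224) × 20 = 20.0000
  x=14: (0.166/0.224) × 18 = 13.3393
Sum = 20.0000 + 13.3393 = 33.3393

33.34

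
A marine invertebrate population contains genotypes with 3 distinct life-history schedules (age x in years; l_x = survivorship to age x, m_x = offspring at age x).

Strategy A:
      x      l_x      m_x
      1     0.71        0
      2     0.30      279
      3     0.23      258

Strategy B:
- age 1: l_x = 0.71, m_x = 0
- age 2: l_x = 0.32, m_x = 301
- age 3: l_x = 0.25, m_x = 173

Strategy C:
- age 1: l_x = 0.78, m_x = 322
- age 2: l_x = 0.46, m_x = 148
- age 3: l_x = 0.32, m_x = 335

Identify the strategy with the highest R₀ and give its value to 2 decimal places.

Strategy A: R₀ = 0.71×0 + 0.30×279 + 0.23×258 = 143.0400
Strategy B: R₀ = 0.71×0 + 0.32×301 + 0.25×173 = 139.5700
Strategy C: R₀ = 0.78×322 + 0.46×148 + 0.32×335 = 426.4400
Highest R₀: strategy C with 426.4400.

426.44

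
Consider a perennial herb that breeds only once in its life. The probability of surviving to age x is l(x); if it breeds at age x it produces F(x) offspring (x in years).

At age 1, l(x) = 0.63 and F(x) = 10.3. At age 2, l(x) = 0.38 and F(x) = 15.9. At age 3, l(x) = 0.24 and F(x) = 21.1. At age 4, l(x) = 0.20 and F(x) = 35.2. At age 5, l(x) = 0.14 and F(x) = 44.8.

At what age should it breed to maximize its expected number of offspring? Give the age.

4

Expected offspring if breeding at age x = l(x) × F(x):
  age 1: 0.63 × 10.3 = 6.489
  age 2: 0.38 × 15.9 = 6.042
  age 3: 0.24 × 21.1 = 5.064
  age 4: 0.20 × 35.2 = 7.040
  age 5: 0.14 × 44.8 = 6.272
Maximum at age 4 (7.040).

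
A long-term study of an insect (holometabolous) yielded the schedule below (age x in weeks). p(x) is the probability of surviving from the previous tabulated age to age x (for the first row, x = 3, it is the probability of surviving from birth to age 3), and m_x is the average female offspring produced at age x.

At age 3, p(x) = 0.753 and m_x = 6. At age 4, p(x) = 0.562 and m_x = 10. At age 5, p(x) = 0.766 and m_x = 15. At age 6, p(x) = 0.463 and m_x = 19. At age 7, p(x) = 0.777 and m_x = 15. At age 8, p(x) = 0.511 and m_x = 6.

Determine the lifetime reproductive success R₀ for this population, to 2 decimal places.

Survivorship from birth: l_x = p_3·p_4·…·p_x.
  l_3 = 0.75300
  l_4 = 0.42319
  l_5 = 0.32416
  l_6 = 0.15009
  l_7 = 0.11662
  l_8 = 0.05959
R₀ = Σ l_x m_x:
  age 3: 0.75300 × 6 = 4.5180
  age 4: 0.42319 × 10 = 4.2319
  age 5: 0.32416 × 15 = 4.8624
  age 6: 0.15009 × 19 = 2.8517
  age 7: 0.11662 × 15 = 1.7493
  age 8: 0.05959 × 6 = 0.3575
R₀ = 4.5180 + 4.2319 + 4.8624 + 2.8517 + 1.7493 + 0.3575 = 18.5709

18.57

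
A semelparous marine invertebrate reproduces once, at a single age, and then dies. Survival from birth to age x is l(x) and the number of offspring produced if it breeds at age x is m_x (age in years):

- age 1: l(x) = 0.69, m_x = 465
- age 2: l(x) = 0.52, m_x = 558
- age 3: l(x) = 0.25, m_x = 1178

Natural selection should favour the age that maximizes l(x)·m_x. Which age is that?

1

Expected offspring if breeding at age x = l(x) × m_x:
  age 1: 0.69 × 465 = 320.850
  age 2: 0.52 × 558 = 290.160
  age 3: 0.25 × 1178 = 294.500
Maximum at age 1 (320.850).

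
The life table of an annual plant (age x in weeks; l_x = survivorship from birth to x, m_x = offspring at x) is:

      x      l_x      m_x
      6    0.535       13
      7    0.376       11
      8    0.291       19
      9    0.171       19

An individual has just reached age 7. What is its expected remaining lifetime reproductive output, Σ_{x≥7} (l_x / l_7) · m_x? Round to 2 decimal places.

l_7 = 0.376. Conditional survival from age 7 to x is l_x / l_7.
  x=7: (0.376/0.376) × 11 = 11.0000
  x=8: (0.291/0.376) × 19 = 14.7048
  x=9: (0.171/0.376) × 19 = 8.6410
Sum = 11.0000 + 14.7048 + 8.6410 = 34.3457

34.35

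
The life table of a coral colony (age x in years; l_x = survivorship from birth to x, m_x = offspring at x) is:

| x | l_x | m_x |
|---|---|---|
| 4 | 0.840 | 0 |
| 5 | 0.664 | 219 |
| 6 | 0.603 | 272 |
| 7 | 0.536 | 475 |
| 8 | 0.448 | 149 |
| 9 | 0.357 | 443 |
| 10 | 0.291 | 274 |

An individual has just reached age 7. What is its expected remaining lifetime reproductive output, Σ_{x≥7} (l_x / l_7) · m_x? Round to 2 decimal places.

l_7 = 0.536. Conditional survival from age 7 to x is l_x / l_7.
  x=7: (0.536/0.536) × 475 = 475.0000
  x=8: (0.448/0.536) × 149 = 124.5373
  x=9: (0.357/0.536) × 443 = 295.0578
  x=10: (0.291/0.536) × 274 = 148.7575
Sum = 475.0000 + 124.5373 + 295.0578 + 148.7575 = 1043.3526

1043.35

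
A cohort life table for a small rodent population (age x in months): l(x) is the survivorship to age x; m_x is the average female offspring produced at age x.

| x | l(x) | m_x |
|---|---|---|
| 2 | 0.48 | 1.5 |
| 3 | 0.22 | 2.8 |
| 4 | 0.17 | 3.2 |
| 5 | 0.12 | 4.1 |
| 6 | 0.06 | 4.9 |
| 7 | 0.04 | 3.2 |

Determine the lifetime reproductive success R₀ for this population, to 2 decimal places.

2.79

R₀ = Σ l(x) m_x:
  age 2: 0.48 × 1.5 = 0.7200
  age 3: 0.22 × 2.8 = 0.6160
  age 4: 0.17 × 3.2 = 0.5440
  age 5: 0.12 × 4.1 = 0.4920
  age 6: 0.06 × 4.9 = 0.2940
  age 7: 0.04 × 3.2 = 0.1280
R₀ = 0.7200 + 0.6160 + 0.5440 + 0.4920 + 0.2940 + 0.1280 = 2.7940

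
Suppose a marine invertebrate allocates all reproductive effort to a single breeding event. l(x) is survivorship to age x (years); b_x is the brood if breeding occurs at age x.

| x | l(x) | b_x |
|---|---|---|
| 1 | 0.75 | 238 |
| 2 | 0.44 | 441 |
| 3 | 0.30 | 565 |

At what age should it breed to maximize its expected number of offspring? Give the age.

Expected offspring if breeding at age x = l(x) × b_x:
  age 1: 0.75 × 238 = 178.500
  age 2: 0.44 × 441 = 194.040
  age 3: 0.30 × 565 = 169.500
Maximum at age 2 (194.040).

2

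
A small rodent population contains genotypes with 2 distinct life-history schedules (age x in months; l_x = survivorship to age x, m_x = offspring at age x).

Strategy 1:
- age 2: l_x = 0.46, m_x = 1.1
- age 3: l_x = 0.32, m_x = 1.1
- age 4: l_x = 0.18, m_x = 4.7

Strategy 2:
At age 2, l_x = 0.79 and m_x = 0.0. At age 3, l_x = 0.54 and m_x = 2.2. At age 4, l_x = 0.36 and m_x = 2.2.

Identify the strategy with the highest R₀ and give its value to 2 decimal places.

Strategy 1: R₀ = 0.46×1.1 + 0.32×1.1 + 0.18×4.7 = 1.7040
Strategy 2: R₀ = 0.79×0.0 + 0.54×2.2 + 0.36×2.2 = 1.9800
Highest R₀: strategy 2 with 1.9800.

1.98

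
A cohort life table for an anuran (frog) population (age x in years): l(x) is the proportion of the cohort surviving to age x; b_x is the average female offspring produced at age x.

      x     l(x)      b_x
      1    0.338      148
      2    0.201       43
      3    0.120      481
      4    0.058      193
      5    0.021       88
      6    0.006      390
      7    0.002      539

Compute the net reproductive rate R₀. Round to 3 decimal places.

R₀ = Σ l(x) b_x:
  age 1: 0.338 × 148 = 50.0240
  age 2: 0.201 × 43 = 8.6430
  age 3: 0.120 × 481 = 57.7200
  age 4: 0.058 × 193 = 11.1940
  age 5: 0.021 × 88 = 1.8480
  age 6: 0.006 × 390 = 2.3400
  age 7: 0.002 × 539 = 1.0780
R₀ = 50.0240 + 8.6430 + 57.7200 + 11.1940 + 1.8480 + 2.3400 + 1.0780 = 132.8470

132.847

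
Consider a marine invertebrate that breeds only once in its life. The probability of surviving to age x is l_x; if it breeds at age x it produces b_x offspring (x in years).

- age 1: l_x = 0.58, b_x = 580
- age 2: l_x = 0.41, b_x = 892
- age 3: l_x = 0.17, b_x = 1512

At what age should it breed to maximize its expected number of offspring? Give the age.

2

Expected offspring if breeding at age x = l_x × b_x:
  age 1: 0.58 × 580 = 336.400
  age 2: 0.41 × 892 = 365.720
  age 3: 0.17 × 1512 = 257.040
Maximum at age 2 (365.720).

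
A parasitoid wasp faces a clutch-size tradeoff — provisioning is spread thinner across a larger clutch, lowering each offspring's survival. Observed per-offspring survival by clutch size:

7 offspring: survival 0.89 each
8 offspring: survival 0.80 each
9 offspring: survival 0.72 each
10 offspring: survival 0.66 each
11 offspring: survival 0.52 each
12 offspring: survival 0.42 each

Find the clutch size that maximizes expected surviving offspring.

10

Expected surviving offspring = c × s(c):
  c=7: 7 × 0.89 = 6.230
  c=8: 8 × 0.80 = 6.400
  c=9: 9 × 0.72 = 6.480
  c=10: 10 × 0.66 = 6.600
  c=11: 11 × 0.52 = 5.720
  c=12: 12 × 0.42 = 5.040
Maximum at c = 10 (6.600 surviving offspring).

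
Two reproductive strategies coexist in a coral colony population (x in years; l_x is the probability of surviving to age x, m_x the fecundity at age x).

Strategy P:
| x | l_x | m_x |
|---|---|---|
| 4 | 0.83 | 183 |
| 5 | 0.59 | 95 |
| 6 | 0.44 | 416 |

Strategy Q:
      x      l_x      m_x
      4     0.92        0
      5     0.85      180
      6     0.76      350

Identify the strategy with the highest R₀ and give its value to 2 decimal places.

Strategy P: R₀ = 0.83×183 + 0.59×95 + 0.44×416 = 390.9800
Strategy Q: R₀ = 0.92×0 + 0.85×180 + 0.76×350 = 419.0000
Highest R₀: strategy Q with 419.0000.

419.00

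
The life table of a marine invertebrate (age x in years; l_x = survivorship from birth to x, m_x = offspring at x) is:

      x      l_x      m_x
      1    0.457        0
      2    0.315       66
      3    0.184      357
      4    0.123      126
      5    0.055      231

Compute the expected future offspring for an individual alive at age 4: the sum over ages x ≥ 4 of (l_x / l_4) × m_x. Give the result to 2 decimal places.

l_4 = 0.123. Conditional survival from age 4 to x is l_x / l_4.
  x=4: (0.123/0.123) × 126 = 126.0000
  x=5: (0.055/0.123) × 231 = 103.2927
Sum = 126.0000 + 103.2927 = 229.2927

229.29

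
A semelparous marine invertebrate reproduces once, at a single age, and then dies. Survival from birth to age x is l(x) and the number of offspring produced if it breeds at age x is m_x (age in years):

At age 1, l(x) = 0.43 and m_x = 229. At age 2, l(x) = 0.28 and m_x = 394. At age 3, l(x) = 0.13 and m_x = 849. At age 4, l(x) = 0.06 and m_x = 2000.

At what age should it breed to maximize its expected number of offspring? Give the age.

4

Expected offspring if breeding at age x = l(x) × m_x:
  age 1: 0.43 × 229 = 98.470
  age 2: 0.28 × 394 = 110.320
  age 3: 0.13 × 849 = 110.370
  age 4: 0.06 × 2000 = 120.000
Maximum at age 4 (120.000).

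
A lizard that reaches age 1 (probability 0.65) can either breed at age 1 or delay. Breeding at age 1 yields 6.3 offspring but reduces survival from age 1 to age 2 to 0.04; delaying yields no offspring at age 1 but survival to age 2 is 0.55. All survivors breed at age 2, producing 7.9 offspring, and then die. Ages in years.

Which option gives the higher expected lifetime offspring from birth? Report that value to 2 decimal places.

breed at age 1: R₀ = 0.65 × (6.3 + 0.04 × 7.9) = 0.65 × 6.6160 = 4.3004
delay to age 2: R₀ = 0.65 × (0.55 × 7.9) = 0.65 × 4.3450 = 2.8243
Higher: breed at age 1 (4.3004).

4.30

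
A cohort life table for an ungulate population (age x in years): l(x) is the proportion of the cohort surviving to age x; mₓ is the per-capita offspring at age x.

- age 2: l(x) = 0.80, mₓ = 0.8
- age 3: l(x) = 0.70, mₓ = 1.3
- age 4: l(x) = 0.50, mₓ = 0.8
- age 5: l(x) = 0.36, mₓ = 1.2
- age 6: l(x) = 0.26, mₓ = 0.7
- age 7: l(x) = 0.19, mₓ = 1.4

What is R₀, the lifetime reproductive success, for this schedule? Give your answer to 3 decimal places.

2.830

R₀ = Σ l(x) mₓ:
  age 2: 0.80 × 0.8 = 0.6400
  age 3: 0.70 × 1.3 = 0.9100
  age 4: 0.50 × 0.8 = 0.4000
  age 5: 0.36 × 1.2 = 0.4320
  age 6: 0.26 × 0.7 = 0.1820
  age 7: 0.19 × 1.4 = 0.2660
R₀ = 0.6400 + 0.9100 + 0.4000 + 0.4320 + 0.1820 + 0.2660 = 2.8300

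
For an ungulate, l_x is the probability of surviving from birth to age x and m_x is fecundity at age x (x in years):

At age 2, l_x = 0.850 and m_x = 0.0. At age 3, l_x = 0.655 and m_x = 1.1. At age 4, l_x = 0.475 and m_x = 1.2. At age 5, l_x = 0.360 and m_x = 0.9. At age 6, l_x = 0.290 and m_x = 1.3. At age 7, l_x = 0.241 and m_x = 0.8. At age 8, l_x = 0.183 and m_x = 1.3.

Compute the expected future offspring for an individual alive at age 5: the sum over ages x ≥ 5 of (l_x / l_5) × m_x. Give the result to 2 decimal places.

3.14

l_5 = 0.360. Conditional survival from age 5 to x is l_x / l_5.
  x=5: (0.360/0.360) × 0.9 = 0.9000
  x=6: (0.290/0.360) × 1.3 = 1.0472
  x=7: (0.241/0.360) × 0.8 = 0.5356
  x=8: (0.183/0.360) × 1.3 = 0.6608
Sum = 0.9000 + 1.0472 + 0.5356 + 0.6608 = 3.1436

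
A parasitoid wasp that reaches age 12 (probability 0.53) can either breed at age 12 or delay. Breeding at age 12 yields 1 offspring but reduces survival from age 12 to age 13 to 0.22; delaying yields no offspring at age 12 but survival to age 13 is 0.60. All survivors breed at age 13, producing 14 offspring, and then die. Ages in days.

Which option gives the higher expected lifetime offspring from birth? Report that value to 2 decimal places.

breed at age 12: R₀ = 0.53 × (1 + 0.22 × 14) = 0.53 × 4.0800 = 2.1624
delay to age 13: R₀ = 0.53 × (0.60 × 14) = 0.53 × 8.4000 = 4.4520
Higher: delay to age 13 (4.4520).

4.45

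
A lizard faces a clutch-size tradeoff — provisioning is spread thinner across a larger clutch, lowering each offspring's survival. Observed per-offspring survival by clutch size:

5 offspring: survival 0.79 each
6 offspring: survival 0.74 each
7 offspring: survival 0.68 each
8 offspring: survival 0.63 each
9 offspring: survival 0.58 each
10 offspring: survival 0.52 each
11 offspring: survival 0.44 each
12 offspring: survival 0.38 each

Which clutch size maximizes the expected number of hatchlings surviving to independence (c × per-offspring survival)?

Expected hatchlings surviving to independence = c × s(c):
  c=5: 5 × 0.79 = 3.950
  c=6: 6 × 0.74 = 4.440
  c=7: 7 × 0.68 = 4.760
  c=8: 8 × 0.63 = 5.040
  c=9: 9 × 0.58 = 5.220
  c=10: 10 × 0.52 = 5.200
  c=11: 11 × 0.44 = 4.840
  c=12: 12 × 0.38 = 4.560
Maximum at c = 9 (5.220 hatchlings surviving to independence).

9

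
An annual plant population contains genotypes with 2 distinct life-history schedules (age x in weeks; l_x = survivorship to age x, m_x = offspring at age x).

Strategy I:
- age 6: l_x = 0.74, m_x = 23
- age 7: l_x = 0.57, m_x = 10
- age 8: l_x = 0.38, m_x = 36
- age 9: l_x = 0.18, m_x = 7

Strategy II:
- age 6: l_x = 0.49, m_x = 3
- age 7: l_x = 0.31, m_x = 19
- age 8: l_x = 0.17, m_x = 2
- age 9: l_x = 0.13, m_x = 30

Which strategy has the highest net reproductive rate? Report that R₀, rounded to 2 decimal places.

Strategy I: R₀ = 0.74×23 + 0.57×10 + 0.38×36 + 0.18×7 = 37.6600
Strategy II: R₀ = 0.49×3 + 0.31×19 + 0.17×2 + 0.13×30 = 11.6000
Highest R₀: strategy I with 37.6600.

37.66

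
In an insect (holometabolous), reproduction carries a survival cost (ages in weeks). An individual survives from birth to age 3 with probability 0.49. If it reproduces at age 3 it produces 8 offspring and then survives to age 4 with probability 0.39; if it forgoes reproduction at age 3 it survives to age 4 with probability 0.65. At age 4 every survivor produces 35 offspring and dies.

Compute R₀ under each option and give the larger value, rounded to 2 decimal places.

breed at age 3: R₀ = 0.49 × (8 + 0.39 × 35) = 0.49 × 21.6500 = 10.6085
delay to age 4: R₀ = 0.49 × (0.65 × 35) = 0.49 × 22.7500 = 11.1475
Higher: delay to age 4 (11.1475).

11.15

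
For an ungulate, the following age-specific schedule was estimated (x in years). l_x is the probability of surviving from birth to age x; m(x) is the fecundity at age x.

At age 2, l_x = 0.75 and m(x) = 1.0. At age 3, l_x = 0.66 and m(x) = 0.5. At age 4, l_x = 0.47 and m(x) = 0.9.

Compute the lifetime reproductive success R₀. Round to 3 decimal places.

1.503

R₀ = Σ l_x m(x):
  age 2: 0.75 × 1.0 = 0.7500
  age 3: 0.66 × 0.5 = 0.3300
  age 4: 0.47 × 0.9 = 0.4230
R₀ = 0.7500 + 0.3300 + 0.4230 = 1.5030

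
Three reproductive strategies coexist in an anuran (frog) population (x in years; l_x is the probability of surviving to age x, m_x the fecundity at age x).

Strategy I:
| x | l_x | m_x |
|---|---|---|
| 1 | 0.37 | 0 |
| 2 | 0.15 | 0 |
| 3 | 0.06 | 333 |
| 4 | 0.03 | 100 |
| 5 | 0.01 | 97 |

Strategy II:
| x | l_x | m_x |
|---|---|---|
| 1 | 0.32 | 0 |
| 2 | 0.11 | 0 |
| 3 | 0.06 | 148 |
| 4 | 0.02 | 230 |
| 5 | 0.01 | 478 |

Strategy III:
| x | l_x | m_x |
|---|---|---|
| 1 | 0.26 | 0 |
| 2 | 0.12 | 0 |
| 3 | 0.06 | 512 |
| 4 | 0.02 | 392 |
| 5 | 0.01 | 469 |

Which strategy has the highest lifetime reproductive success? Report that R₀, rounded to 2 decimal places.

43.25

Strategy I: R₀ = 0.37×0 + 0.15×0 + 0.06×333 + 0.03×100 + 0.01×97 = 23.9500
Strategy II: R₀ = 0.32×0 + 0.11×0 + 0.06×148 + 0.02×230 + 0.01×478 = 18.2600
Strategy III: R₀ = 0.26×0 + 0.12×0 + 0.06×512 + 0.02×392 + 0.01×469 = 43.2500
Highest R₀: strategy III with 43.2500.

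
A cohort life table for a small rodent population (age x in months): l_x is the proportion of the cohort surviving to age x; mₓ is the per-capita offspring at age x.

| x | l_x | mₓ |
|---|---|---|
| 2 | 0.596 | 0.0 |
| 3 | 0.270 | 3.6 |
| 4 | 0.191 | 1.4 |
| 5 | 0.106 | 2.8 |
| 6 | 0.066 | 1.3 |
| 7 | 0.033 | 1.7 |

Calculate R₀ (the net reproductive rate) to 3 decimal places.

R₀ = Σ l_x mₓ:
  age 2: 0.596 × 0.0 = 0.0000
  age 3: 0.270 × 3.6 = 0.9720
  age 4: 0.191 × 1.4 = 0.2674
  age 5: 0.106 × 2.8 = 0.2968
  age 6: 0.066 × 1.3 = 0.0858
  age 7: 0.033 × 1.7 = 0.0561
R₀ = 0.0000 + 0.9720 + 0.2674 + 0.2968 + 0.0858 + 0.0561 = 1.6781

1.678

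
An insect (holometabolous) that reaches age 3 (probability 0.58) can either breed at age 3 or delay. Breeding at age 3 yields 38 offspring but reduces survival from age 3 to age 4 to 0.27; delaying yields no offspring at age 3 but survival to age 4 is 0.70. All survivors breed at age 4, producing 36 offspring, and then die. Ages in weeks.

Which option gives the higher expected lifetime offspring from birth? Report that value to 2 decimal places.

breed at age 3: R₀ = 0.58 × (38 + 0.27 × 36) = 0.58 × 47.7200 = 27.6776
delay to age 4: R₀ = 0.58 × (0.70 × 36) = 0.58 × 25.2000 = 14.6160
Higher: breed at age 3 (27.6776).

27.68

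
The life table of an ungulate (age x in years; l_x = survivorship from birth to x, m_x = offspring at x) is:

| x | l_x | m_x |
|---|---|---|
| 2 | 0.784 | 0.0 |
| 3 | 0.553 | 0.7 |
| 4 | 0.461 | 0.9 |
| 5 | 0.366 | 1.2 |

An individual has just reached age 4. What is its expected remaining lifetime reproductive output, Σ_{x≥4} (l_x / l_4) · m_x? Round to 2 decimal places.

1.85

l_4 = 0.461. Conditional survival from age 4 to x is l_x / l_4.
  x=4: (0.461/0.461) × 0.9 = 0.9000
  x=5: (0.366/0.461) × 1.2 = 0.9527
Sum = 0.9000 + 0.9527 = 1.8527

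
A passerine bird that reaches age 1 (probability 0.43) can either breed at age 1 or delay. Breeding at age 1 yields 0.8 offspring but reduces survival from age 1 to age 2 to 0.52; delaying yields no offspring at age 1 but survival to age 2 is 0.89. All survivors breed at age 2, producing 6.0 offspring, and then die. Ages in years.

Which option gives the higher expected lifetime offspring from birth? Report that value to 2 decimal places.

2.30

breed at age 1: R₀ = 0.43 × (0.8 + 0.52 × 6.0) = 0.43 × 3.9200 = 1.6856
delay to age 2: R₀ = 0.43 × (0.89 × 6.0) = 0.43 × 5.3400 = 2.2962
Higher: delay to age 2 (2.2962).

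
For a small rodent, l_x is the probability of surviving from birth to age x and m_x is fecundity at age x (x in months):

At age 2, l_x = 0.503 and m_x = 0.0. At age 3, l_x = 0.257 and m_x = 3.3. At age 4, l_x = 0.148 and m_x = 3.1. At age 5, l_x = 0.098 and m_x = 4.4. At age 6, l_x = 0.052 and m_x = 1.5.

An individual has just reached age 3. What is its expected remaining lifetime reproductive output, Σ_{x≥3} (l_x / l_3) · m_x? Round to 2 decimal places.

l_3 = 0.257. Conditional survival from age 3 to x is l_x / l_3.
  x=3: (0.257/0.257) × 3.3 = 3.3000
  x=4: (0.148/0.257) × 3.1 = 1.7852
  x=5: (0.098/0.257) × 4.4 = 1.6778
  x=6: (0.052/0.257) × 1.5 = 0.3035
Sum = 3.3000 + 1.7852 + 1.6778 + 0.3035 = 7.0665

7.07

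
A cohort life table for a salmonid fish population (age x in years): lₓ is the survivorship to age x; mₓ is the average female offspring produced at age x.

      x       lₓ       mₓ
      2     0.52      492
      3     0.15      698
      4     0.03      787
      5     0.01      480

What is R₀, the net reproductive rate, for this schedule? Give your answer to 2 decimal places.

388.95

R₀ = Σ lₓ mₓ:
  age 2: 0.52 × 492 = 255.8400
  age 3: 0.15 × 698 = 104.7000
  age 4: 0.03 × 787 = 23.6100
  age 5: 0.01 × 480 = 4.8000
R₀ = 255.8400 + 104.7000 + 23.6100 + 4.8000 = 388.9500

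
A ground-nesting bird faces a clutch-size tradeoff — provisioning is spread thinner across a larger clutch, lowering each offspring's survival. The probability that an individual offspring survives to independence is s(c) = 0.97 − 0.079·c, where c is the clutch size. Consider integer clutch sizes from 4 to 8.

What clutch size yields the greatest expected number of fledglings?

6

Expected fledglings = c × s(c):
  c=4: 4 × 0.654 = 2.616
  c=5: 5 × 0.575 = 2.875
  c=6: 6 × 0.496 = 2.976
  c=7: 7 × 0.417 = 2.919
  c=8: 8 × 0.338 = 2.704
Maximum at c = 6 (2.976 fledglings).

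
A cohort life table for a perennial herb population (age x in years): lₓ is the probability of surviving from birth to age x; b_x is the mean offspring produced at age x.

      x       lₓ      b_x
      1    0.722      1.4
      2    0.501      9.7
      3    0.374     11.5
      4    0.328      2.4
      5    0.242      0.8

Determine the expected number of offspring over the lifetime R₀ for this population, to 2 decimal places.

R₀ = Σ lₓ b_x:
  age 1: 0.722 × 1.4 = 1.0108
  age 2: 0.501 × 9.7 = 4.8597
  age 3: 0.374 × 11.5 = 4.3010
  age 4: 0.328 × 2.4 = 0.7872
  age 5: 0.242 × 0.8 = 0.1936
R₀ = 1.0108 + 4.8597 + 4.3010 + 0.7872 + 0.1936 = 11.1523

11.15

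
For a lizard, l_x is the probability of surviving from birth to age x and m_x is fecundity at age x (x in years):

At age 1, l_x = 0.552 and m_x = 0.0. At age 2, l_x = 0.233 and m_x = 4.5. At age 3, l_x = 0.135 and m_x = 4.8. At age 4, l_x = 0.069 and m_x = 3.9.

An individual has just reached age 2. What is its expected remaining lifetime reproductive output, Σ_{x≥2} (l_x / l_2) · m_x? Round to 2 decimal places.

l_2 = 0.233. Conditional survival from age 2 to x is l_x / l_2.
  x=2: (0.233/0.233) × 4.5 = 4.5000
  x=3: (0.135/0.233) × 4.8 = 2.7811
  x=4: (0.069/0.233) × 3.9 = 1.1549
Sum = 4.5000 + 2.7811 + 1.1549 = 8.4361

8.44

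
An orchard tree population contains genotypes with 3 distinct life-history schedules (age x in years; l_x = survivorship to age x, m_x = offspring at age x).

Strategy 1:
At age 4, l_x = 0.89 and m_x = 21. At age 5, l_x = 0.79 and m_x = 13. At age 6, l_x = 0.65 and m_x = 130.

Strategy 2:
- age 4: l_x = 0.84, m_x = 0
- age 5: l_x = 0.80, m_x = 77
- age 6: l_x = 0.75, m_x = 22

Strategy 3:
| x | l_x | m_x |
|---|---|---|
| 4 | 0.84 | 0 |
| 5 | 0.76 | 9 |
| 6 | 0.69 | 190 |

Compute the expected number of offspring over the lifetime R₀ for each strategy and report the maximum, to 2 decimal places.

137.94

Strategy 1: R₀ = 0.89×21 + 0.79×13 + 0.65×130 = 113.4600
Strategy 2: R₀ = 0.84×0 + 0.80×77 + 0.75×22 = 78.1000
Strategy 3: R₀ = 0.84×0 + 0.76×9 + 0.69×190 = 137.9400
Highest R₀: strategy 3 with 137.9400.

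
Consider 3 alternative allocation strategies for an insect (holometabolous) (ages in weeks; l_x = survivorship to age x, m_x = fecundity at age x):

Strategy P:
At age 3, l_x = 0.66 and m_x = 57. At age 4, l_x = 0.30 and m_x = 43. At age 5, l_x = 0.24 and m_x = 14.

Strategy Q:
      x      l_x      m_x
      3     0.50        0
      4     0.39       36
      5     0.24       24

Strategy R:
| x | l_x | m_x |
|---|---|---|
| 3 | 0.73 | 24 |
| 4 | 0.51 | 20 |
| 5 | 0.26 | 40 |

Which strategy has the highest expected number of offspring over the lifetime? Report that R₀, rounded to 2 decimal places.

Strategy P: R₀ = 0.66×57 + 0.30×43 + 0.24×14 = 53.8800
Strategy Q: R₀ = 0.50×0 + 0.39×36 + 0.24×24 = 19.8000
Strategy R: R₀ = 0.73×24 + 0.51×20 + 0.26×40 = 38.1200
Highest R₀: strategy P with 53.8800.

53.88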